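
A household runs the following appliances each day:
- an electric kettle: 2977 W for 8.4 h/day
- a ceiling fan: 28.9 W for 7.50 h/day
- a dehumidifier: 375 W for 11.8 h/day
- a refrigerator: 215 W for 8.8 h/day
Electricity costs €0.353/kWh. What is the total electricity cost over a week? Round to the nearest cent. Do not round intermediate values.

€77.94

electric kettle: 2977 W × 8.4 h × 7 d = 175,048 Wh = 175 kWh
ceiling fan: 28.9 W × 7.50 h × 7 d = 1,517 Wh = 1.517 kWh
dehumidifier: 375 W × 11.8 h × 7 d = 30,975 Wh = 30.98 kWh
refrigerator: 215 W × 8.8 h × 7 d = 13,244 Wh = 13.24 kWh
Total energy = 175 + 1.517 + 30.98 + 13.24 = 220.8 kWh
Cost = 220.8 kWh × €0.353 = €77.94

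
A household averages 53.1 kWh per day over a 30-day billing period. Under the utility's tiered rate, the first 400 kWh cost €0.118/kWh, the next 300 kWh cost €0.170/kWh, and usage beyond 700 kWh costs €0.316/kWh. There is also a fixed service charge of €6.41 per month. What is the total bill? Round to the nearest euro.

Usage = 53.1 kWh/day × 30 days = 1593 kWh
First 400 kWh × €0.118 = €47.20
Next 300 kWh × €0.170 = €51.00
Remaining 893 kWh × €0.316 = €282.19
Energy charge = €380.39; + service €6.41 = €386.80 ≈ €387

€387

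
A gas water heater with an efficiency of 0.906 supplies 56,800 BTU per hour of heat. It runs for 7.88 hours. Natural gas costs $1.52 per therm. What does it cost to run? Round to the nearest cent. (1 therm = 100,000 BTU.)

$7.51

Heat delivered = 56,800 BTU/h × 7.88 h = 447,584 BTU
Gas input = 447,584 / 0.906 = 494,022 BTU
= 494,022 / 100,000 = 4.94 therm
Cost = 4.94 × $1.52/therm = $7.51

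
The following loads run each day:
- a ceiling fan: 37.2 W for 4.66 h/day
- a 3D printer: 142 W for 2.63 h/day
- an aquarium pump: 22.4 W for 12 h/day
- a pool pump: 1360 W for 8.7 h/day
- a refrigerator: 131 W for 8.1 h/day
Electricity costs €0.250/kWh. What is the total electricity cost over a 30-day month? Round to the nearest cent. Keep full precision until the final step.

€102.82

ceiling fan: 37.2 W × 4.66 h × 30 d = 5,201 Wh = 5.201 kWh
3D printer: 142 W × 2.63 h × 30 d = 11,204 Wh = 11.2 kWh
aquarium pump: 22.4 W × 12 h × 30 d = 8,064 Wh = 8.064 kWh
pool pump: 1360 W × 8.7 h × 30 d = 354,960 Wh = 355 kWh
refrigerator: 131 W × 8.1 h × 30 d = 31,833 Wh = 31.83 kWh
Total energy = 5.201 + 11.2 + 8.064 + 355 + 31.83 = 411.3 kWh
Cost = 411.3 kWh × €0.250 = €102.82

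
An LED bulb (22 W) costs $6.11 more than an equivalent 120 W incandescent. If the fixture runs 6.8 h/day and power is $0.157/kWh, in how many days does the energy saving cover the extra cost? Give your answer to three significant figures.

58.4 days

Power saved = 120 − 22 = 98 W
Daily energy saved = 98 W × 6.8 h = 666.4 Wh = 0.6664 kWh
Daily savings = 0.6664 × $0.157 = $0.1046
Payback = $6.11 / $0.1046 per day = 58.4 days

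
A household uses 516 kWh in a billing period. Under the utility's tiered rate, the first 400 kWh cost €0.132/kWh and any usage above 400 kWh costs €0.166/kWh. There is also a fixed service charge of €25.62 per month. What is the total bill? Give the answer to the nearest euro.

First 400 kWh × €0.132 = €52.80
Remaining 116 kWh × €0.166 = €19.26
Energy charge = €72.06; + service €25.62 = €97.68 ≈ €98

€98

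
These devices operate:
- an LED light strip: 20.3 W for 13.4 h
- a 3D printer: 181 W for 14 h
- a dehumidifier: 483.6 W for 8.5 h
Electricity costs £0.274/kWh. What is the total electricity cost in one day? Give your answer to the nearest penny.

£1.90

LED light strip: 20.3 W × 13.4 h = 272 Wh = 0.272 kWh
3D printer: 181 W × 14 h = 2,534 Wh = 2.534 kWh
dehumidifier: 483.6 W × 8.5 h = 4,111 Wh = 4.111 kWh
Total energy = 0.272 + 2.534 + 4.111 = 6.917 kWh
Cost = 6.917 kWh × £0.274 = £1.90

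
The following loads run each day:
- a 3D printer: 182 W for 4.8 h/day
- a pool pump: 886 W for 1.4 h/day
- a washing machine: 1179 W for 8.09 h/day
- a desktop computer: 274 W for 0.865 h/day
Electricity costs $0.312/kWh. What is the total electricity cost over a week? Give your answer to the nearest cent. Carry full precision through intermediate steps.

3D printer: 182 W × 4.8 h × 7 d = 6,115 Wh = 6.115 kWh
pool pump: 886 W × 1.4 h × 7 d = 8,683 Wh = 8.683 kWh
washing machine: 1179 W × 8.09 h × 7 d = 66,767 Wh = 66.77 kWh
desktop computer: 274 W × 0.865 h × 7 d = 1,659 Wh = 1.659 kWh
Total energy = 6.115 + 8.683 + 66.77 + 1.659 = 83.22 kWh
Cost = 83.22 kWh × $0.312 = $25.97

$25.97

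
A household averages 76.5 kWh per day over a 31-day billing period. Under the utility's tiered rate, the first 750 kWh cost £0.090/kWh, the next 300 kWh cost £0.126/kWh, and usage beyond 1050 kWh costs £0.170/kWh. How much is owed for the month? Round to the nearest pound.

Usage = 76.5 kWh/day × 31 days = 2371.5 kWh
First 750 kWh × £0.090 = £67.50
Next 300 kWh × £0.126 = £37.80
Remaining 1321.5 kWh × £0.170 = £224.66
Total = £329.96 ≈ £330

£330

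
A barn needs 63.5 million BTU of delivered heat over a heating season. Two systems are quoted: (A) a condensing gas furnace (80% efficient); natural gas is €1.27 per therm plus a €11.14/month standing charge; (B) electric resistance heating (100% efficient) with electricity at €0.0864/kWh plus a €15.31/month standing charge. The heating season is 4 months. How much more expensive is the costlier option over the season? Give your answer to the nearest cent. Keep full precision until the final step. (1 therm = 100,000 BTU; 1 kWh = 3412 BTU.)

Heat load = 63.5 × 10⁶ BTU = 63,500,000 BTU
Gas: input = 63,500,000 / 0.80 = 79,375,000 BTU = 793.8 therm → 793.8 × €1.27 = €1,008.06; + 4 × €11.14 standing = €1,052.62
Electric: 63,500,000 BTU / 3412 = 18,610 kWh → × €0.0864 = €1,607.97; + 4 × €15.31 standing = €1,669.21
Difference = |€1,052.62 − €1,669.21| = €616.59

€616.59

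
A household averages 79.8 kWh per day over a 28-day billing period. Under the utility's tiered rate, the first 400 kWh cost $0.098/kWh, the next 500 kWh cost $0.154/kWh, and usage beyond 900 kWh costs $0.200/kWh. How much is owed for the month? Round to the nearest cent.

Usage = 79.8 kWh/day × 28 days = 2234.4 kWh
First 400 kWh × $0.098 = $39.20
Next 500 kWh × $0.154 = $77.00
Remaining 1334.4 kWh × $0.200 = $266.88
Total = $383.08

$383.08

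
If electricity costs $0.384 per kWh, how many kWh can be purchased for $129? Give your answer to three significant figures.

336 kWh

$129 / $0.384 per kWh = 335.9 kWh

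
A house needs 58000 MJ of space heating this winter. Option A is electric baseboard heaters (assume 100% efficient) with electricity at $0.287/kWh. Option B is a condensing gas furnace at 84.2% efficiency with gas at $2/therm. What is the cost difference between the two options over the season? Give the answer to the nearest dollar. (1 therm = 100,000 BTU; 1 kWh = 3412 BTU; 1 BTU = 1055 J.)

$3318

Heat load = 58000 MJ = 58,000,000,000 J / 1055 = 54,976,303 BTU
Gas: input = 54,976,303 / 0.842 = 65,292,522 BTU = 652.9 therm → 652.9 × $2 = $1,305.85
Electric: 54,976,303 BTU / 3412 = 16,110 kWh → × $0.287 = $4,624.33
Difference = |$1,305.85 − $4,624.33| = $3,318.48 ≈ $3318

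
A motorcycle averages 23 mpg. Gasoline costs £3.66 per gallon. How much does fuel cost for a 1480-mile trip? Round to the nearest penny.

Fuel = 1480 mi / 23 mpg = 64.35 gal
Cost = 64.35 gal × £3.66/gal = £235.51

£235.51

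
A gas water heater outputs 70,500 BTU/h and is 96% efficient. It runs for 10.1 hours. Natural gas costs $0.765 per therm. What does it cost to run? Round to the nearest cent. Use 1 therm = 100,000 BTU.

$5.67

Heat delivered = 70,500 BTU/h × 10.1 h = 712,050 BTU
Gas input = 712,050 / 0.96 = 741,719 BTU
= 741,719 / 100,000 = 7.417 therm
Cost = 7.417 × $0.765/therm = $5.67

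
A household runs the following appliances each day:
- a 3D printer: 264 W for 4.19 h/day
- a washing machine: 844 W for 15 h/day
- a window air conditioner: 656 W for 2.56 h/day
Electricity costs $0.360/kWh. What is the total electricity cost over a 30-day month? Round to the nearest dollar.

3D printer: 264 W × 4.19 h × 30 d = 33,185 Wh = 33.18 kWh
washing machine: 844 W × 15 h × 30 d = 379,800 Wh = 379.8 kWh
window air conditioner: 656 W × 2.56 h × 30 d = 50,381 Wh = 50.38 kWh
Total energy = 33.18 + 379.8 + 50.38 = 463.4 kWh
Cost = 463.4 kWh × $0.360 = $166.81 ≈ $167

$167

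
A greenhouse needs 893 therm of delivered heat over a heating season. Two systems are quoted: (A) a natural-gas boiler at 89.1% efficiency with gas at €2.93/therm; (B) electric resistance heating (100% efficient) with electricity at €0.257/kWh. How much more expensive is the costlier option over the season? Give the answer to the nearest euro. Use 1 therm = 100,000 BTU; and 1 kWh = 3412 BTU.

Heat load = 893 therm × 100,000 = 89,300,000 BTU
Gas: input = 89,300,000 / 0.891 = 100,224,467 BTU = 1,002 therm → 1,002 × €2.93 = €2,936.58
Electric: 89,300,000 BTU / 3412 = 26,170 kWh → × €0.257 = €6,726.29
Difference = |€2,936.58 − €6,726.29| = €3,789.71 ≈ €3790

€3790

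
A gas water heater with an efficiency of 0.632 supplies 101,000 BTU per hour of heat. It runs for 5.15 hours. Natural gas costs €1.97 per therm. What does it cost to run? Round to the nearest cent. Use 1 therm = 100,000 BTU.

Heat delivered = 101,000 BTU/h × 5.15 h = 520,150 BTU
Gas input = 520,150 / 0.632 = 823,022 BTU
= 823,022 / 100,000 = 8.23 therm
Cost = 8.23 × €1.97/therm = €16.21

€16.21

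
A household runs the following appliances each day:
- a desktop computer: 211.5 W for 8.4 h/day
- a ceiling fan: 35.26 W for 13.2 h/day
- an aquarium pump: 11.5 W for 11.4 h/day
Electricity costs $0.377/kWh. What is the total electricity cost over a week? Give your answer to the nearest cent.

desktop computer: 211.5 W × 8.4 h × 7 d = 12,436 Wh = 12.44 kWh
ceiling fan: 35.26 W × 13.2 h × 7 d = 3,258 Wh = 3.258 kWh
aquarium pump: 11.5 W × 11.4 h × 7 d = 918 Wh = 0.9177 kWh
Total energy = 12.44 + 3.258 + 0.9177 = 16.61 kWh
Cost = 16.61 kWh × $0.377 = $6.26

$6.26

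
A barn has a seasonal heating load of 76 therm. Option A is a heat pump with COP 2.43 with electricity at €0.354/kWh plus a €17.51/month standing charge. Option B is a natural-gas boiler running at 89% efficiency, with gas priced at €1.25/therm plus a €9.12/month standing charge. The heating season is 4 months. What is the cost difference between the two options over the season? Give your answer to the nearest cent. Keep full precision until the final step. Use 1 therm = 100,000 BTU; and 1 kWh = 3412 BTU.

€251.31

Heat load = 76 therm × 100,000 = 7,600,000 BTU
Gas: input = 7,600,000 / 0.89 = 8,539,326 BTU = 85.39 therm → 85.39 × €1.25 = €106.74; + 4 × €9.12 standing = €143.22
Heat pump: 7,600,000 BTU / 3412 = 2,227 kWh heat; / 2.43 = 916.6 kWh in → × €0.354 = €324.49; + 4 × €17.51 standing = €394.53
Difference = |€143.22 − €394.53| = €251.31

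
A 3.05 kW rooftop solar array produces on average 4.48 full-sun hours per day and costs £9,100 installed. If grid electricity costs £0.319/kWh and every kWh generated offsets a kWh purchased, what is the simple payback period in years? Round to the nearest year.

Daily generation = 3.05 kW × 4.48 h = 13.66 kWh
Annual generation = 13.66 × 365 = 4987.4 kWh
Annual savings = 4987.4 × £0.319 = £1,590.97
Payback = £9,100 / £1,590.97 = 5.72 years

6 years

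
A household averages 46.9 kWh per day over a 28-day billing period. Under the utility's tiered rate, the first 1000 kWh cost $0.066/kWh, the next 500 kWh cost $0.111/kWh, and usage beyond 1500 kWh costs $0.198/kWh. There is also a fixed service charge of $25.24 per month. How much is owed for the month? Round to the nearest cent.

$126.01

Usage = 46.9 kWh/day × 28 days = 1313.2 kWh
First 1000 kWh × $0.066 = $66.00
Next 313.2 kWh × $0.111 = $34.77
Remaining tier: 0 kWh (not reached)
Energy charge = $100.77; + service $25.24 = $126.01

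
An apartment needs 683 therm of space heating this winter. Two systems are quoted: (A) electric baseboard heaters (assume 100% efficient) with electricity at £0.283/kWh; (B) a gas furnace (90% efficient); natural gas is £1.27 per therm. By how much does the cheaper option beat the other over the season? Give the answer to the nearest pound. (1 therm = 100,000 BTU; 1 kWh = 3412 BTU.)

Heat load = 683 therm × 100,000 = 68,300,000 BTU
Gas: input = 68,300,000 / 0.90 = 75,888,889 BTU = 758.9 therm → 758.9 × £1.27 = £963.79
Electric: 68,300,000 BTU / 3412 = 20,020 kWh → × £0.283 = £5,664.98
Difference = |£963.79 − £5,664.98| = £4,701.19 ≈ £4701

£4701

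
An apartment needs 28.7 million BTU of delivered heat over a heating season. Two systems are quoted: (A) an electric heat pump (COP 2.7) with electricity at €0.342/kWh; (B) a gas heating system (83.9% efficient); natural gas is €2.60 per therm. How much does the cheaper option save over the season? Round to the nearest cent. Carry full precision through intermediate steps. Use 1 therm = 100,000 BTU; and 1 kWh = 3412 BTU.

Heat load = 28.7 × 10⁶ BTU = 28,700,000 BTU
Gas: input = 28,700,000 / 0.839 = 34,207,390 BTU = 342.1 therm → 342.1 × €2.60 = €889.39
Heat pump: 28,700,000 BTU / 3412 = 8,411 kWh heat; / 2.7 = 3,115 kWh in → × €0.342 = €1,065.46
Difference = |€889.39 − €1,065.46| = €176.06

€176.06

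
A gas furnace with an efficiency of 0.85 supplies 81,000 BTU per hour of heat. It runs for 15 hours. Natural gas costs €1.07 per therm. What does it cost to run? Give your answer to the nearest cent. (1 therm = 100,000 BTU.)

€15.29

Heat delivered = 81,000 BTU/h × 15 h = 1,215,000 BTU
Gas input = 1,215,000 / 0.85 = 1,429,412 BTU
= 1,429,412 / 100,000 = 14.29 therm
Cost = 14.29 × €1.07/therm = €15.29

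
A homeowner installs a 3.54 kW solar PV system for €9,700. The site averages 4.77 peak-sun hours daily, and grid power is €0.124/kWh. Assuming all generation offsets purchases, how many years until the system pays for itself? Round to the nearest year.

13 years

Daily generation = 3.54 kW × 4.77 h = 16.89 kWh
Annual generation = 16.89 × 365 = 6163.3 kWh
Annual savings = 6163.3 × €0.124 = €764.25
Payback = €9,700 / €764.25 = 12.7 years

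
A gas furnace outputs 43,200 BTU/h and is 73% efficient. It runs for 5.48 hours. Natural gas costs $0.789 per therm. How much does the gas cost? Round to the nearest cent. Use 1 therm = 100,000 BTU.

Heat delivered = 43,200 BTU/h × 5.48 h = 236,736 BTU
Gas input = 236,736 / 0.73 = 324,296 BTU
= 324,296 / 100,000 = 3.243 therm
Cost = 3.243 × $0.789/therm = $2.56

$2.56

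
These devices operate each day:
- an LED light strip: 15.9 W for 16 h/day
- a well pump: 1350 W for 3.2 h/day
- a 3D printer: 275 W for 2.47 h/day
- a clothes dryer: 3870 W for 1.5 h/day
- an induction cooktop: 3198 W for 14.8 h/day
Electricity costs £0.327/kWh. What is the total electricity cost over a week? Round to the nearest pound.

£134

LED light strip: 15.9 W × 16 h × 7 d = 1,781 Wh = 1.781 kWh
well pump: 1350 W × 3.2 h × 7 d = 30,240 Wh = 30.24 kWh
3D printer: 275 W × 2.47 h × 7 d = 4,755 Wh = 4.755 kWh
clothes dryer: 3870 W × 1.5 h × 7 d = 40,635 Wh = 40.63 kWh
induction cooktop: 3198 W × 14.8 h × 7 d = 331,313 Wh = 331.3 kWh
Total energy = 1.781 + 30.24 + 4.755 + 40.63 + 331.3 = 408.7 kWh
Cost = 408.7 kWh × £0.327 = £133.65 ≈ £134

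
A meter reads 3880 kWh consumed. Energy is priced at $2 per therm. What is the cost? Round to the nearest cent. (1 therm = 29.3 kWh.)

3880 kWh × (0.03413 therm/kWh) = 132.4 therm
Cost = 132.4 therm × $2/therm = $264.85

$264.85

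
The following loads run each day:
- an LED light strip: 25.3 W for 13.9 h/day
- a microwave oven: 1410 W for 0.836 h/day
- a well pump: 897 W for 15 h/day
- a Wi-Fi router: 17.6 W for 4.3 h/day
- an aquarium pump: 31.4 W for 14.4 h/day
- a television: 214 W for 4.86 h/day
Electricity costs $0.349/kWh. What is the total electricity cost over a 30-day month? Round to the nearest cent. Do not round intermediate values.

LED light strip: 25.3 W × 13.9 h × 30 d = 10,550 Wh = 10.55 kWh
microwave oven: 1410 W × 0.836 h × 30 d = 35,363 Wh = 35.36 kWh
well pump: 897 W × 15 h × 30 d = 403,650 Wh = 403.6 kWh
Wi-Fi router: 17.6 W × 4.3 h × 30 d = 2,270 Wh = 2.27 kWh
aquarium pump: 31.4 W × 14.4 h × 30 d = 13,565 Wh = 13.56 kWh
television: 214 W × 4.86 h × 30 d = 31,201 Wh = 31.2 kWh
Total energy = 10.55 + 35.36 + 403.6 + 2.27 + 13.56 + 31.2 = 496.6 kWh
Cost = 496.6 kWh × $0.349 = $173.31

$173.31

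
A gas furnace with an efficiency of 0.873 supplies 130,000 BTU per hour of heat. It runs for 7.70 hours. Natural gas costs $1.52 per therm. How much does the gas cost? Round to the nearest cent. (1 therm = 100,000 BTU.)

$17.43

Heat delivered = 130,000 BTU/h × 7.70 h = 1,001,000 BTU
Gas input = 1,001,000 / 0.873 = 1,146,621 BTU
= 1,146,621 / 100,000 = 11.47 therm
Cost = 11.47 × $1.52/therm = $17.43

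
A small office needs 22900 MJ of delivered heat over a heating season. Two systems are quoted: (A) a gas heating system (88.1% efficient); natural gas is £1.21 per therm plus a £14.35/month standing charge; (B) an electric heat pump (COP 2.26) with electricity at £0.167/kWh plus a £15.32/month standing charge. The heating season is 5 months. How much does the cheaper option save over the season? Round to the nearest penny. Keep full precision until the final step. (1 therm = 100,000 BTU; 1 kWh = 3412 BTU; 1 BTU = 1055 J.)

£176.82

Heat load = 22900 MJ = 22,900,000,000 J / 1055 = 21,706,161 BTU
Gas: input = 21,706,161 / 0.881 = 24,638,094 BTU = 246.4 therm → 246.4 × £1.21 = £298.12; + 5 × £14.35 standing = £369.87
Heat pump: 21,706,161 BTU / 3412 = 6,362 kWh heat; / 2.26 = 2,815 kWh in → × £0.167 = £470.09; + 5 × £15.32 standing = £546.69
Difference = |£369.87 − £546.69| = £176.82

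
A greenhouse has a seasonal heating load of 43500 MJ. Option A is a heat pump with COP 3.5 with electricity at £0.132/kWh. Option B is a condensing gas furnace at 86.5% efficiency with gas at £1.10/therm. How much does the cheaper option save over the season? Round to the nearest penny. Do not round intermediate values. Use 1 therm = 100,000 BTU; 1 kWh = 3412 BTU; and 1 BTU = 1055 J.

£68.58

Heat load = 43500 MJ = 43,500,000,000 J / 1055 = 41,232,227 BTU
Gas: input = 41,232,227 / 0.865 = 47,667,315 BTU = 476.7 therm → 476.7 × £1.10 = £524.34
Heat pump: 41,232,227 BTU / 3412 = 12,080 kWh heat; / 3.5 = 3,453 kWh in → × £0.132 = £455.76
Difference = |£524.34 − £455.76| = £68.58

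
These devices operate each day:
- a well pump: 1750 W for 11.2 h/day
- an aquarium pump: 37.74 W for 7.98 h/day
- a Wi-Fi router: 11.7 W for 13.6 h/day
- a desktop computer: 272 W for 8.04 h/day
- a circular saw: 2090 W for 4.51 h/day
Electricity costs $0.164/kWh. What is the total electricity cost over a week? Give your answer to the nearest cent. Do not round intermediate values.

well pump: 1750 W × 11.2 h × 7 d = 137,200 Wh = 137.2 kWh
aquarium pump: 37.74 W × 7.98 h × 7 d = 2,108 Wh = 2.108 kWh
Wi-Fi router: 11.7 W × 13.6 h × 7 d = 1,114 Wh = 1.114 kWh
desktop computer: 272 W × 8.04 h × 7 d = 15,308 Wh = 15.31 kWh
circular saw: 2090 W × 4.51 h × 7 d = 65,981 Wh = 65.98 kWh
Total energy = 137.2 + 2.108 + 1.114 + 15.31 + 65.98 = 221.7 kWh
Cost = 221.7 kWh × $0.164 = $36.36

$36.36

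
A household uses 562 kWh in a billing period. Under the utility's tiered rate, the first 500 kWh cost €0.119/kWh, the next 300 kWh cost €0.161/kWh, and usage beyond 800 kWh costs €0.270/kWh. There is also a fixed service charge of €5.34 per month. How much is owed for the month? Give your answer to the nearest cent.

First 500 kWh × €0.119 = €59.50
Next 62 kWh × €0.161 = €9.98
Remaining tier: 0 kWh (not reached)
Energy charge = €69.48; + service €5.34 = €74.82

€74.82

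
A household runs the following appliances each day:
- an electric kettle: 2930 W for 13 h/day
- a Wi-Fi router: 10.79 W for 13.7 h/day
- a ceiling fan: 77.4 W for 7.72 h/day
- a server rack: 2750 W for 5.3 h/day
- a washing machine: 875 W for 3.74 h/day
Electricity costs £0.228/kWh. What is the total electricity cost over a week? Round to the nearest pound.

electric kettle: 2930 W × 13 h × 7 d = 266,630 Wh = 266.6 kWh
Wi-Fi router: 10.79 W × 13.7 h × 7 d = 1,035 Wh = 1.035 kWh
ceiling fan: 77.4 W × 7.72 h × 7 d = 4,183 Wh = 4.183 kWh
server rack: 2750 W × 5.3 h × 7 d = 102,025 Wh = 102 kWh
washing machine: 875 W × 3.74 h × 7 d = 22,908 Wh = 22.91 kWh
Total energy = 266.6 + 1.035 + 4.183 + 102 + 22.91 = 396.8 kWh
Cost = 396.8 kWh × £0.228 = £90.47 ≈ £90

£90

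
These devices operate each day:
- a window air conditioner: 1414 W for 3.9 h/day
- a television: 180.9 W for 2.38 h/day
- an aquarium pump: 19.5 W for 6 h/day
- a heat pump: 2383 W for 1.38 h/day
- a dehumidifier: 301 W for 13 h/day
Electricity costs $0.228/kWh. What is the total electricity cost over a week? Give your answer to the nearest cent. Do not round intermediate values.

$21.17

window air conditioner: 1414 W × 3.9 h × 7 d = 38,602 Wh = 38.6 kWh
television: 180.9 W × 2.38 h × 7 d = 3,014 Wh = 3.014 kWh
aquarium pump: 19.5 W × 6 h × 7 d = 819 Wh = 0.819 kWh
heat pump: 2383 W × 1.38 h × 7 d = 23,020 Wh = 23.02 kWh
dehumidifier: 301 W × 13 h × 7 d = 27,391 Wh = 27.39 kWh
Total energy = 38.6 + 3.014 + 0.819 + 23.02 + 27.39 = 92.85 kWh
Cost = 92.85 kWh × $0.228 = $21.17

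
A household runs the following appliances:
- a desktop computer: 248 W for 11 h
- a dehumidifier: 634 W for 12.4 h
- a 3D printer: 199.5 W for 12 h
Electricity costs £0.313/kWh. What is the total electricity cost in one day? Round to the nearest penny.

desktop computer: 248 W × 11 h = 2,728 Wh = 2.728 kWh
dehumidifier: 634 W × 12.4 h = 7,862 Wh = 7.862 kWh
3D printer: 199.5 W × 12 h = 2,394 Wh = 2.394 kWh
Total energy = 2.728 + 7.862 + 2.394 = 12.98 kWh
Cost = 12.98 kWh × £0.313 = £4.06

£4.06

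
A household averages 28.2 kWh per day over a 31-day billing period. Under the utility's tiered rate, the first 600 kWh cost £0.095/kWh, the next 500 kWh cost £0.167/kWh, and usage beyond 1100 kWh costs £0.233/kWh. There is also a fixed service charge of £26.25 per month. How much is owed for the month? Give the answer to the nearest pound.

Usage = 28.2 kWh/day × 31 days = 874.2 kWh
First 600 kWh × £0.095 = £57.00
Next 274.2 kWh × £0.167 = £45.79
Remaining tier: 0 kWh (not reached)
Energy charge = £102.79; + service £26.25 = £129.04 ≈ £129

£129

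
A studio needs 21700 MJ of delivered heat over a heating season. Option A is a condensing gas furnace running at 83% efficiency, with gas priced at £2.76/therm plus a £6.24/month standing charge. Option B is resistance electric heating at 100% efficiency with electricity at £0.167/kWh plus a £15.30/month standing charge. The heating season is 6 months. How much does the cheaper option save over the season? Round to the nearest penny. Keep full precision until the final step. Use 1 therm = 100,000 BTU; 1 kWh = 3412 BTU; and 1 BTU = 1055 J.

Heat load = 21700 MJ = 21,700,000,000 J / 1055 = 20,568,720 BTU
Gas: input = 20,568,720 / 0.83 = 24,781,591 BTU = 247.8 therm → 247.8 × £2.76 = £683.97; + 6 × £6.24 standing = £721.41
Electric: 20,568,720 BTU / 3412 = 6,028 kWh → × £0.167 = £1,006.73; + 6 × £15.30 standing = £1,098.53
Difference = |£721.41 − £1,098.53| = £377.12

£377.12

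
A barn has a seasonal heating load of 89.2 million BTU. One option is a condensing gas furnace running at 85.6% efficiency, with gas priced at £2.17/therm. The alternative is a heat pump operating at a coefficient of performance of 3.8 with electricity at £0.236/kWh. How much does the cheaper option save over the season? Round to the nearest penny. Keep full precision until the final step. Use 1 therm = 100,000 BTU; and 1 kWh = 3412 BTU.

Heat load = 89.2 × 10⁶ BTU = 89,200,000 BTU
Gas: input = 89,200,000 / 0.856 = 104,205,607 BTU = 1,042 therm → 1,042 × £2.17 = £2,261.26
Heat pump: 89,200,000 BTU / 3412 = 26,140 kWh heat; / 3.8 = 6,880 kWh in → × £0.236 = £1,623.62
Difference = |£2,261.26 − £1,623.62| = £637.64

£637.64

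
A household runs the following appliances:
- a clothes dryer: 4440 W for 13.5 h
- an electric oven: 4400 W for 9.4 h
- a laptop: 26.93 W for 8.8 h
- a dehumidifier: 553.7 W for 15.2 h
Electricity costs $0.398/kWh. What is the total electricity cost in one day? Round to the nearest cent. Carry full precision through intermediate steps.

$43.76

clothes dryer: 4440 W × 13.5 h = 59,940 Wh = 59.94 kWh
electric oven: 4400 W × 9.4 h = 41,360 Wh = 41.36 kWh
laptop: 26.93 W × 8.8 h = 237 Wh = 0.237 kWh
dehumidifier: 553.7 W × 15.2 h = 8,416 Wh = 8.416 kWh
Total energy = 59.94 + 41.36 + 0.237 + 8.416 = 110 kWh
Cost = 110 kWh × $0.398 = $43.76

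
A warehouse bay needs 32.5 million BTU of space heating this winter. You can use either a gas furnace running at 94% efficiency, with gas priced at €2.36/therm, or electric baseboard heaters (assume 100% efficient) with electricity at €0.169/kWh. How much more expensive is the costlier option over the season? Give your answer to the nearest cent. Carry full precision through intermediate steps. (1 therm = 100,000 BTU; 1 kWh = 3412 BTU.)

€793.80

Heat load = 32.5 × 10⁶ BTU = 32,500,000 BTU
Gas: input = 32,500,000 / 0.94 = 34,574,468 BTU = 345.7 therm → 345.7 × €2.36 = €815.96
Electric: 32,500,000 BTU / 3412 = 9,525 kWh → × €0.169 = €1,609.76
Difference = |€815.96 − €1,609.76| = €793.80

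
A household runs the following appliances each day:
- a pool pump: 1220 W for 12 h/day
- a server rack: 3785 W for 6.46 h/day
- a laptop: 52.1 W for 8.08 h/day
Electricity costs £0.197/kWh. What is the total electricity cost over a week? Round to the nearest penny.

pool pump: 1220 W × 12 h × 7 d = 102,480 Wh = 102.5 kWh
server rack: 3785 W × 6.46 h × 7 d = 171,158 Wh = 171.2 kWh
laptop: 52.1 W × 8.08 h × 7 d = 2,947 Wh = 2.947 kWh
Total energy = 102.5 + 171.2 + 2.947 = 276.6 kWh
Cost = 276.6 kWh × £0.197 = £54.49

£54.49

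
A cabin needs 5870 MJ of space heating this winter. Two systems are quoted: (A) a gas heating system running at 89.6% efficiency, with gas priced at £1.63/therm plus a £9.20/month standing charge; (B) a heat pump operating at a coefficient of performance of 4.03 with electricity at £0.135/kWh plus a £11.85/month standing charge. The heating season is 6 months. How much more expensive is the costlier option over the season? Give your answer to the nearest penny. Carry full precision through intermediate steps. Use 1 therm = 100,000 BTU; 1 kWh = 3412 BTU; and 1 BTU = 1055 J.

Heat load = 5870 MJ = 5,870,000,000 J / 1055 = 5,563,981 BTU
Gas: input = 5,563,981 / 0.896 = 6,209,800 BTU = 62.1 therm → 62.1 × £1.63 = £101.22; + 6 × £9.20 standing = £156.42
Heat pump: 5,563,981 BTU / 3412 = 1,631 kWh heat; / 4.03 = 404.6 kWh in → × £0.135 = £54.63; + 6 × £11.85 standing = £125.73
Difference = |£156.42 − £125.73| = £30.69

£30.69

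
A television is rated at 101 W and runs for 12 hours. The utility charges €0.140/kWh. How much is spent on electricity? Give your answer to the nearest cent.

€0.17

Energy = 101 W × 12 h = 1,212 Wh = 1.212 kWh
Cost = 1.212 kWh × €0.140/kWh = €0.17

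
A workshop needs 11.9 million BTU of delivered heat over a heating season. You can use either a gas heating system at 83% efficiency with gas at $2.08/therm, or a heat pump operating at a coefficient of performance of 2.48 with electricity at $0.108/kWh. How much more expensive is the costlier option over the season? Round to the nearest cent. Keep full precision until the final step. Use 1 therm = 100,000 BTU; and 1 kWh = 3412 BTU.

$146.33

Heat load = 11.9 × 10⁶ BTU = 11,900,000 BTU
Gas: input = 11,900,000 / 0.830 = 14,337,349 BTU = 143.4 therm → 143.4 × $2.08 = $298.22
Heat pump: 11,900,000 BTU / 3412 = 3,488 kWh heat; / 2.48 = 1,406 kWh in → × $0.108 = $151.88
Difference = |$298.22 − $151.88| = $146.33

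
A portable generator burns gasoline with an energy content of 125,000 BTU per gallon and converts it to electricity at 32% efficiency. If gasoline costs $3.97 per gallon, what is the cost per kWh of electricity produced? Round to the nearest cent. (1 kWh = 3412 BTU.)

Electrical output per gallon = 125,000 BTU × 0.32 / 3412 BTU/kWh = 11.72 kWh
Cost per kWh = $3.97 / 11.72 kWh = $0.339

$0.34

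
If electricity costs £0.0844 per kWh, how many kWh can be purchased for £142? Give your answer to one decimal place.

1682.5 kWh

£142 / £0.0844 per kWh = 1,682 kWh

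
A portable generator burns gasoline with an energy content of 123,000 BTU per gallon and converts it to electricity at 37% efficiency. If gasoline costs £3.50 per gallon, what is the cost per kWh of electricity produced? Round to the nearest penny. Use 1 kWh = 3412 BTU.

Electrical output per gallon = 123,000 BTU × 0.37 / 3412 BTU/kWh = 13.34 kWh
Cost per kWh = £3.50 / 13.34 kWh = £0.262

£0.26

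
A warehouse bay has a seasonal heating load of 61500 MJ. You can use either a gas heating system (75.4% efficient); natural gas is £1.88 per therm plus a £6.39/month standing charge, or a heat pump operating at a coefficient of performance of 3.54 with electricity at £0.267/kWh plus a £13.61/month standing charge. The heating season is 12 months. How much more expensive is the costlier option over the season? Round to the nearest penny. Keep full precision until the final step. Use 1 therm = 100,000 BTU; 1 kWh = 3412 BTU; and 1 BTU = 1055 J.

Heat load = 61500 MJ = 61,500,000,000 J / 1055 = 58,293,839 BTU
Gas: input = 58,293,839 / 0.754 = 77,312,784 BTU = 773.1 therm → 773.1 × £1.88 = £1,453.48; + 12 × £6.39 standing = £1,530.16
Heat pump: 58,293,839 BTU / 3412 = 17,080 kWh heat; / 3.54 = 4,826 kWh in → × £0.267 = £1,288.61; + 12 × £13.61 standing = £1,451.93
Difference = |£1,530.16 − £1,451.93| = £78.23

£78.23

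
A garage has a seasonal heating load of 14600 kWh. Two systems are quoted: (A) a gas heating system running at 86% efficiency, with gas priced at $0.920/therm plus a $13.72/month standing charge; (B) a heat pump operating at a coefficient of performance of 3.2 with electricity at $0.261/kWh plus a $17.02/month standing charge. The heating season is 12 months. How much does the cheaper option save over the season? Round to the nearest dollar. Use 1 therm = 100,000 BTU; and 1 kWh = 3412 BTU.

$698

Heat load = 14600 kWh × 3412 = 49,815,200 BTU
Gas: input = 49,815,200 / 0.86 = 57,924,651 BTU = 579.2 therm → 579.2 × $0.920 = $532.91; + 12 × $13.72 standing = $697.55
Heat pump: 49,815,200 BTU / 3412 = 14,600 kWh heat; / 3.2 = 4,562 kWh in → × $0.261 = $1,190.81; + 12 × $17.02 standing = $1,395.05
Difference = |$697.55 − $1,395.05| = $697.51 ≈ $698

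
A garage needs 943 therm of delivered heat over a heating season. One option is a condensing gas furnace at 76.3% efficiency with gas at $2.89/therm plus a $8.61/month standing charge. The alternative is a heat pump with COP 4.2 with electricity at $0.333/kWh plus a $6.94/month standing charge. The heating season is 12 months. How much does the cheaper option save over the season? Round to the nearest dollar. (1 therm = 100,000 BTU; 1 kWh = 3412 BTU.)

$1401

Heat load = 943 therm × 100,000 = 94,300,000 BTU
Gas: input = 94,300,000 / 0.763 = 123,591,088 BTU = 1,236 therm → 1,236 × $2.89 = $3,571.78; + 12 × $8.61 standing = $3,675.10
Heat pump: 94,300,000 BTU / 3412 = 27,640 kWh heat; / 4.2 = 6,580 kWh in → × $0.333 = $2,191.28; + 12 × $6.94 standing = $2,274.56
Difference = |$3,675.10 − $2,274.56| = $1,400.54 ≈ $1401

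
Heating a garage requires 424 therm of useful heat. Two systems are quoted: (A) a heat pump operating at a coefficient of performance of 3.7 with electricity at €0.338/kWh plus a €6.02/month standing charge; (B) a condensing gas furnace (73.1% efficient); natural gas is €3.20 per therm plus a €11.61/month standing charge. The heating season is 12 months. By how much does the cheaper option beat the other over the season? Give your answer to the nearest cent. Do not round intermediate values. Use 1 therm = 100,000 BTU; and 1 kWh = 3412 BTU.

€787.97

Heat load = 424 therm × 100,000 = 42,400,000 BTU
Gas: input = 42,400,000 / 0.731 = 58,002,736 BTU = 580 therm → 580 × €3.20 = €1,856.09; + 12 × €11.61 standing = €1,995.41
Heat pump: 42,400,000 BTU / 3412 = 12,430 kWh heat; / 3.7 = 3,359 kWh in → × €0.338 = €1,135.20; + 12 × €6.02 standing = €1,207.44
Difference = |€1,995.41 − €1,207.44| = €787.97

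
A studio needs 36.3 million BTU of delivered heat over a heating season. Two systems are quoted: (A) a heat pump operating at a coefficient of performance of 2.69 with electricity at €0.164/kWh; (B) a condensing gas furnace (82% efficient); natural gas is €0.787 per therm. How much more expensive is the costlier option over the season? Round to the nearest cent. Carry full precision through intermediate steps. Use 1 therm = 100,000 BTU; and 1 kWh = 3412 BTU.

Heat load = 36.3 × 10⁶ BTU = 36,300,000 BTU
Gas: input = 36,300,000 / 0.820 = 44,268,293 BTU = 442.7 therm → 442.7 × €0.787 = €348.39
Heat pump: 36,300,000 BTU / 3412 = 10,640 kWh heat; / 2.69 = 3,955 kWh in → × €0.164 = €648.62
Difference = |€348.39 − €648.62| = €300.23

€300.23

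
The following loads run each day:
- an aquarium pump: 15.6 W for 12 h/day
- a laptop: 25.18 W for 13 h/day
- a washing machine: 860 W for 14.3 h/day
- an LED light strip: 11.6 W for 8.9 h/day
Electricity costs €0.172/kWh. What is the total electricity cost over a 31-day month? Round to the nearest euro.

aquarium pump: 15.6 W × 12 h × 31 d = 5,803 Wh = 5.803 kWh
laptop: 25.18 W × 13 h × 31 d = 10,148 Wh = 10.15 kWh
washing machine: 860 W × 14.3 h × 31 d = 381,238 Wh = 381.2 kWh
LED light strip: 11.6 W × 8.9 h × 31 d = 3,200 Wh = 3.2 kWh
Total energy = 5.803 + 10.15 + 381.2 + 3.2 = 400.4 kWh
Cost = 400.4 kWh × €0.172 = €68.87 ≈ €69

€69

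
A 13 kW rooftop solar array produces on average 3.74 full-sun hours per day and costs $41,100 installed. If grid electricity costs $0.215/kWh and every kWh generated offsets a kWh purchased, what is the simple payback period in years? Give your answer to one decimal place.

10.8 years

Daily generation = 13 kW × 3.74 h = 48.62 kWh
Annual generation = 48.62 × 365 = 17746 kWh
Annual savings = 17746 × $0.215 = $3,815.45
Payback = $41,100 / $3,815.45 = 10.8 years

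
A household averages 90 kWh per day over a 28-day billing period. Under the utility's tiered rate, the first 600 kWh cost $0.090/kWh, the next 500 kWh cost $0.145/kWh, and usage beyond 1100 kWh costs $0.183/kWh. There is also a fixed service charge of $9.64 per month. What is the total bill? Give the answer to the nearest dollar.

$396

Usage = 90 kWh/day × 28 days = 2520 kWh
First 600 kWh × $0.090 = $54.00
Next 500 kWh × $0.145 = $72.50
Remaining 1420 kWh × $0.183 = $259.86
Energy charge = $386.36; + service $9.64 = $396.00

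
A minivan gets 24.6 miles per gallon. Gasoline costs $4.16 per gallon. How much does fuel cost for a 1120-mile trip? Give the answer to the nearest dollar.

$189

Fuel = 1120 mi / 24.6 mpg = 45.53 gal
Cost = 45.53 gal × $4.16/gal = $189.40 ≈ $189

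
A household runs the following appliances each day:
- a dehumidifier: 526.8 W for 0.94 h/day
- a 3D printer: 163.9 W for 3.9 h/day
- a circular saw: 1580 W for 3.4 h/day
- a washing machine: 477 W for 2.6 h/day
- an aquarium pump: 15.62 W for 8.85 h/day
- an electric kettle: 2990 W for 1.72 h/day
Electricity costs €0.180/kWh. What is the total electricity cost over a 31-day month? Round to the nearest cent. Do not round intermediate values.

€72.69

dehumidifier: 526.8 W × 0.94 h × 31 d = 15,351 Wh = 15.35 kWh
3D printer: 163.9 W × 3.9 h × 31 d = 19,816 Wh = 19.82 kWh
circular saw: 1580 W × 3.4 h × 31 d = 166,532 Wh = 166.5 kWh
washing machine: 477 W × 2.6 h × 31 d = 38,446 Wh = 38.45 kWh
aquarium pump: 15.62 W × 8.85 h × 31 d = 4,285 Wh = 4.285 kWh
electric kettle: 2990 W × 1.72 h × 31 d = 159,427 Wh = 159.4 kWh
Total energy = 15.35 + 19.82 + 166.5 + 38.45 + 4.285 + 159.4 = 403.9 kWh
Cost = 403.9 kWh × €0.180 = €72.69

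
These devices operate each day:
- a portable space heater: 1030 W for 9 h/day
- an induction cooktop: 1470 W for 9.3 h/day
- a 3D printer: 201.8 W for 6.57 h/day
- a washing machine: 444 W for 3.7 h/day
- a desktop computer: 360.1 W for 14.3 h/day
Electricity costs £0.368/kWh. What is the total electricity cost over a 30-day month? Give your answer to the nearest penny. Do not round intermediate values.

£342.89

portable space heater: 1030 W × 9 h × 30 d = 278,100 Wh = 278.1 kWh
induction cooktop: 1470 W × 9.3 h × 30 d = 410,130 Wh = 410.1 kWh
3D printer: 201.8 W × 6.57 h × 30 d = 39,775 Wh = 39.77 kWh
washing machine: 444 W × 3.7 h × 30 d = 49,284 Wh = 49.28 kWh
desktop computer: 360.1 W × 14.3 h × 30 d = 154,483 Wh = 154.5 kWh
Total energy = 278.1 + 410.1 + 39.77 + 49.28 + 154.5 = 931.8 kWh
Cost = 931.8 kWh × £0.368 = £342.89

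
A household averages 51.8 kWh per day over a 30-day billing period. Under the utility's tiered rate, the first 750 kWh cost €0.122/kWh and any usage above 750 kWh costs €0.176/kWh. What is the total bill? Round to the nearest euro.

€233

Usage = 51.8 kWh/day × 30 days = 1554 kWh
First 750 kWh × €0.122 = €91.50
Remaining 804 kWh × €0.176 = €141.50
Total = €233.00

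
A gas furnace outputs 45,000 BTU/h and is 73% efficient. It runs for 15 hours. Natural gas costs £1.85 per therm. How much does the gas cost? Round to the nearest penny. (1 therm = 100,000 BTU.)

£17.11

Heat delivered = 45,000 BTU/h × 15 h = 675,000 BTU
Gas input = 675,000 / 0.73 = 924,658 BTU
= 924,658 / 100,000 = 9.247 therm
Cost = 9.247 × £1.85/therm = £17.11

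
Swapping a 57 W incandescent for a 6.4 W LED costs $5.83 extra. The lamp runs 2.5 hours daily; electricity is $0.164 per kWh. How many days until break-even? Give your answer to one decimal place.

Power saved = 57 − 6.4 = 50.6 W
Daily energy saved = 50.6 W × 2.5 h = 126.5 Wh = 0.1265 kWh
Daily savings = 0.1265 × $0.164 = $0.0207
Payback = $5.83 / $0.0207 per day = 281 days

281.0 days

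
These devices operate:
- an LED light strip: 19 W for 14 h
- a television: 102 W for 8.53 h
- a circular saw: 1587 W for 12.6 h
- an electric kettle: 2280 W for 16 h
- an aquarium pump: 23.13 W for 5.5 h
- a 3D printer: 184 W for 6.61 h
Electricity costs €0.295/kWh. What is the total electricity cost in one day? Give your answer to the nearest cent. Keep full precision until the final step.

€17.39

LED light strip: 19 W × 14 h = 266 Wh = 0.266 kWh
television: 102 W × 8.53 h = 870 Wh = 0.8701 kWh
circular saw: 1587 W × 12.6 h = 19,996 Wh = 20 kWh
electric kettle: 2280 W × 16 h = 36,480 Wh = 36.48 kWh
aquarium pump: 23.13 W × 5.5 h = 127 Wh = 0.1272 kWh
3D printer: 184 W × 6.61 h = 1,216 Wh = 1.216 kWh
Total energy = 0.266 + 0.8701 + 20 + 36.48 + 0.1272 + 1.216 = 58.96 kWh
Cost = 58.96 kWh × €0.295 = €17.39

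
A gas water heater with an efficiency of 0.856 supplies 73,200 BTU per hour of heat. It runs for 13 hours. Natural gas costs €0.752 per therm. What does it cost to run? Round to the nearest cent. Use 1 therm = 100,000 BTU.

Heat delivered = 73,200 BTU/h × 13 h = 951,600 BTU
Gas input = 951,600 / 0.856 = 1,111,682 BTU
= 1,111,682 / 100,000 = 11.12 therm
Cost = 11.12 × €0.752/therm = €8.36

€8.36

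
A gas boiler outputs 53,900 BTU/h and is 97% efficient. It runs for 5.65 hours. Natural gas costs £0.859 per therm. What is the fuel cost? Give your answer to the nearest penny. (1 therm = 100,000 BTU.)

Heat delivered = 53,900 BTU/h × 5.65 h = 304,535 BTU
Gas input = 304,535 / 0.970 = 313,954 BTU
= 313,954 / 100,000 = 3.14 therm
Cost = 3.14 × £0.859/therm = £2.70

£2.70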